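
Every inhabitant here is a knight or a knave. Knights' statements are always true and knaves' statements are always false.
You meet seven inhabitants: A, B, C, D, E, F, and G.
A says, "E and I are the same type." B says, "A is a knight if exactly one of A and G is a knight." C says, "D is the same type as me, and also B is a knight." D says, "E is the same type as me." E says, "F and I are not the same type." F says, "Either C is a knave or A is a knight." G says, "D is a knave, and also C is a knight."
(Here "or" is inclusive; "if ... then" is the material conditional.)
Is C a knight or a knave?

C is a knight.

Consistent assignments: {A=knave, B=knight, C=knight, D=knight, E=knight, F=knave, G=knave}
In every consistent assignment, C is a knight.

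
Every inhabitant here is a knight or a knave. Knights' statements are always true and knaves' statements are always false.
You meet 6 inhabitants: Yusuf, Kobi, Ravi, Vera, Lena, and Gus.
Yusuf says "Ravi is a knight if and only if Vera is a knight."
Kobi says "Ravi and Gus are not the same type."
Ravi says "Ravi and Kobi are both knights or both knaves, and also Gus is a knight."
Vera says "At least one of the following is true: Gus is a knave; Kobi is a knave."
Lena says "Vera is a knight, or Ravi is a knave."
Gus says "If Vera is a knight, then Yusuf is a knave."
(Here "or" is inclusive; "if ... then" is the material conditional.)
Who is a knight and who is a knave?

Yusuf is a knight, Kobi is a knight, Ravi is a knave, Vera is a knave, Lena is a knight, and Gus is a knight.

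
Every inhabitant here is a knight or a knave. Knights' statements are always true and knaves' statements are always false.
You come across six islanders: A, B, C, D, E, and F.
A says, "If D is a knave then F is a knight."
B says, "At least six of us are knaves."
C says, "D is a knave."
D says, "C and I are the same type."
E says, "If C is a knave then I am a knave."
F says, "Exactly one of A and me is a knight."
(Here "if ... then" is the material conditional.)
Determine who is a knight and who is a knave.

A is a knave, B is a knave, C is a knight, D is a knave, E is a knight, and F is a knave.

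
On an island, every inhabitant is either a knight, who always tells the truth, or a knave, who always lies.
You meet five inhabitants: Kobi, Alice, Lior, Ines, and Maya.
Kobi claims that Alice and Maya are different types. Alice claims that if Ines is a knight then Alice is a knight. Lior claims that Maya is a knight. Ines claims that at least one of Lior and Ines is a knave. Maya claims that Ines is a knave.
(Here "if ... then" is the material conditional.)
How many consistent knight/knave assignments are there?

2

Consistent assignments:
  Kobi=knight, Alice=knight, Lior=knave, Ines=knight, Maya=knave
  Kobi=knave, Alice=knave, Lior=knave, Ines=knight, Maya=knave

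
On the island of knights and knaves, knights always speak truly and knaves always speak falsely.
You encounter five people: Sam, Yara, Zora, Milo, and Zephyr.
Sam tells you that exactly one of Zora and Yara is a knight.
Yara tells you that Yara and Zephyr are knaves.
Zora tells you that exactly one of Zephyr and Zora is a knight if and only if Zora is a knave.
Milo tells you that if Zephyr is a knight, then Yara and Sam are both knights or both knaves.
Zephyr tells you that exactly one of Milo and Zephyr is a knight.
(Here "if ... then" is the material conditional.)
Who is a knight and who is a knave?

Knights: Sam, Zora, and Zephyr. Knaves: Yara and Milo.

Since Sam is a knight, "exactly one of Zora and Yara is a knight" needs to be true, which holds.
As a knave, Yara's statement "Yara and Zephyr are knaves" should be false; it is.
Zora (knight): "exactly one of Zephyr and Zora is a knight if and only if Zora is a knave" — true. ✓
Milo is a knave; "if Zephyr is a knight, then Yara and Sam are both knights or both knaves" is false, as required.
Since Zephyr is a knight, "exactly one of Milo and Zephyr is a knight" needs to be true, which holds.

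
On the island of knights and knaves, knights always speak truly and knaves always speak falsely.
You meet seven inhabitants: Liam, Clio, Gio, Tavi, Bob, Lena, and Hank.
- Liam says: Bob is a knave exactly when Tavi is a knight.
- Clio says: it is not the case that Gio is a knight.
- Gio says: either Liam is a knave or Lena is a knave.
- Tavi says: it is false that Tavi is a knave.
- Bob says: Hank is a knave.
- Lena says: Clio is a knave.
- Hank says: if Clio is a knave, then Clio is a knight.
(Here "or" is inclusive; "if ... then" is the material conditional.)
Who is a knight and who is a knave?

Liam is a knave, and the claim "Bob is a knave exactly when Tavi is a knight" is indeed false.
Clio is a knave, and the claim "it is not the case that Gio is a knight" is indeed false.
Gio is a knight; "either Liam is a knave or Lena is a knave" is True, as required.
Tavi is a knight; "it is false that Tavi is a knave" is True, as required.
Bob (knight): "Hank is a knave" — True. ✓
Since Lena is a knight, "Clio is a knave" needs to be True, which holds.
As a knave, Hank's statement "if Clio is a knave, then Clio is a knight" should be false; it is.

Liam is a knave, Clio is a knave, Gio is a knight, Tavi is a knight, Bob is a knight, Lena is a knight, and Hank is a knave.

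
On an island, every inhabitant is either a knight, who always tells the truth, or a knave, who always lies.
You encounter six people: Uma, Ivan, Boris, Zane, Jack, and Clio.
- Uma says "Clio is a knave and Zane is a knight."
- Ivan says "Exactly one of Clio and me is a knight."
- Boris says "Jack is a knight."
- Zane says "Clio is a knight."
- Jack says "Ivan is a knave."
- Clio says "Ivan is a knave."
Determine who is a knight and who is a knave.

Uma (knave): "Clio is a knave and Zane is a knight" — false. ✓
Ivan (knight): "exactly one of Clio and me is a knight" — True. ✓
As a knave, Boris's statement "Jack is a knight" should be false; it is.
Zane is a knave, so "Clio is a knight" must be false — and it is.
Jack is a knave, and the claim "Ivan is a knave" is indeed false.
Clio is a knave, so "Ivan is a knave" must be false — and it is.

Uma is a knave, Ivan is a knight, Boris is a knave, Zane is a knave, Jack is a knave, and Clio is a knave.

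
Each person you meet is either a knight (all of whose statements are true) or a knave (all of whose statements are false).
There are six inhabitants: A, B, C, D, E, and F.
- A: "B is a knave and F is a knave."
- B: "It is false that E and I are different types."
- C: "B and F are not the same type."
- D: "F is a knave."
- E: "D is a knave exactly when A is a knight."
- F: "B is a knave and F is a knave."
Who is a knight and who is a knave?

A is a knave, B is a knight, C is a knight, D is a knight, E is a knight, and F is a knave.

A is a knave, so "B is a knave and F is a knave" must be false — and it is.
B is a knight, and the claim "it is false that E and I are different types" is indeed true.
As a knight, C's statement "B and F are not the same type" should be true; it is.
D is a knight, so "F is a knave" must be true — and it is.
E is a knight, and the claim "D is a knave exactly when A is a knight" is indeed true.
F is a knave, and the claim "B is a knave and F is a knave" is indeed false.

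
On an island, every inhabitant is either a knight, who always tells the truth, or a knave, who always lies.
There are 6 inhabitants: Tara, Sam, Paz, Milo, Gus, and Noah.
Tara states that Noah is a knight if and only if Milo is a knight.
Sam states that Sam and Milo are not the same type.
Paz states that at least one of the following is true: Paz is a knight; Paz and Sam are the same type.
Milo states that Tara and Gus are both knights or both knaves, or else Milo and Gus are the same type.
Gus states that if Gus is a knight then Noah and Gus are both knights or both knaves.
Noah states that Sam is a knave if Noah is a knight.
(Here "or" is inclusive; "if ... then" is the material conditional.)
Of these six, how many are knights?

The unique consistent assignment is Tara=knave, Sam=knave, Paz=knight, Milo=knave, Gus=knight, Noah=knight.
That has 3 knights.

3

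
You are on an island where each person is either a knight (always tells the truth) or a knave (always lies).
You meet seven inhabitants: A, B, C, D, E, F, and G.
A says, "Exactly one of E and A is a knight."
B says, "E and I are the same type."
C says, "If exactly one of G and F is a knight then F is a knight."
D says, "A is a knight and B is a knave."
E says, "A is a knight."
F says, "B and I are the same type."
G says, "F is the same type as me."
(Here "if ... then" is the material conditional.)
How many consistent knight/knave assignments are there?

0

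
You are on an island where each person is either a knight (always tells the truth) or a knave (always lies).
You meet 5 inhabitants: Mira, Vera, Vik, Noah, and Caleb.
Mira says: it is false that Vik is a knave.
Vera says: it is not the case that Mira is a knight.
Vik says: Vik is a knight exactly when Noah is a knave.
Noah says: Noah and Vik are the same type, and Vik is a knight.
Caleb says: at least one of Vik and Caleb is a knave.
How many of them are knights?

The unique consistent assignment is Mira=knave, Vera=knight, Vik=knave, Noah=knave, Caleb=knight.
That has 2 knights.

2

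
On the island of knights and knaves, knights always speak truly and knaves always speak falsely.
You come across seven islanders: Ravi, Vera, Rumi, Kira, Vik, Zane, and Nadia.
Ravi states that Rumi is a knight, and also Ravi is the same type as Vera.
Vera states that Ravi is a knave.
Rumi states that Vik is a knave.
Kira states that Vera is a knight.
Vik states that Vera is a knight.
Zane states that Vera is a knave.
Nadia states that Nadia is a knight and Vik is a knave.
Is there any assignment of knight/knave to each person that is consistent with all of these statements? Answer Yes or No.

Yes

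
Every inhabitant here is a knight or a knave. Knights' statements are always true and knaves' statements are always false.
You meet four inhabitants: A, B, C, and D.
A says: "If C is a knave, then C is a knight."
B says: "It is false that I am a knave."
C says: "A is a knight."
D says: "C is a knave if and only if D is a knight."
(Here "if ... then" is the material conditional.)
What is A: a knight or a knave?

A is a knave.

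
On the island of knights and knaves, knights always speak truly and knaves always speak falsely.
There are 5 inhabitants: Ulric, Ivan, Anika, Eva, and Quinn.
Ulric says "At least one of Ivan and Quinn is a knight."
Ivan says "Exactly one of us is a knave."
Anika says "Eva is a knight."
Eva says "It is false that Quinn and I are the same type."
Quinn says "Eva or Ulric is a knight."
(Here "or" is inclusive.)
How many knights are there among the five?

0

The unique consistent assignment is Ulric=knave, Ivan=knave, Anika=knave, Eva=knave, Quinn=knave.
That has 0 knights.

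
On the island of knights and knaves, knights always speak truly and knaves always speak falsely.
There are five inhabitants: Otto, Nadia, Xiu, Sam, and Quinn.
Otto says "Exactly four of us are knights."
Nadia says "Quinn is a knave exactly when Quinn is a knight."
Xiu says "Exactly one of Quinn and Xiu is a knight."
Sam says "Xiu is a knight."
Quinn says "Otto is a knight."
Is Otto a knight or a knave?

Otto is a knave.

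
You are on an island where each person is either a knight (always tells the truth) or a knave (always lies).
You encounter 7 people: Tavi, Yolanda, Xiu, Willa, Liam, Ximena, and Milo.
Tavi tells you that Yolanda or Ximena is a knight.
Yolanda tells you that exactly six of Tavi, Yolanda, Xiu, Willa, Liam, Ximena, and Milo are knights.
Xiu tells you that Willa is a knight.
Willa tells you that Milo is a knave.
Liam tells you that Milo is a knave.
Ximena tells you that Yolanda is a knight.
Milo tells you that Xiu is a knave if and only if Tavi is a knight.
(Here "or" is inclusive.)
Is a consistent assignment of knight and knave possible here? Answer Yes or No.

One consistent assignment: Tavi=knight, Yolanda=knight, Xiu=knight, Willa=knight, Liam=knight, Ximena=knight, Milo=knave.

Yes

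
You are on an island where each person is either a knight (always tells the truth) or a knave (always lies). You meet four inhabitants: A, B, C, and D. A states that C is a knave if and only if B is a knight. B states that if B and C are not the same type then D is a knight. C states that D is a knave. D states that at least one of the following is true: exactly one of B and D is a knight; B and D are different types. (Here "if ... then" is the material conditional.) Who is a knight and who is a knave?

Suppose A is a knave. Then A's statement "C is a knave if and only if B is a knight" would have to be false. Checking the 8 ways to assign the others, none is consistent with every speaker.
(For instance, with B=knave, C=knight, D=knave, A's claim "C is a knave if and only if B is a knight" comes out true where it would need to be false.)
So A must be a knight, making "C is a knave if and only if B is a knight" true. Taking A=knight, B=knave, C=knight, D=knave, each remaining statement checks out:
  B (knave): "if B and C are not the same type then D is a knight" — false. ✓
  C (knight): "D is a knave" — true. ✓
  D (knave): "at least one of the following is true: exactly one of B and D is a knight; B and D are different types" — false. ✓
This is the unique consistent assignment.

A is a knight, B is a knave, C is a knight, and D is a knave.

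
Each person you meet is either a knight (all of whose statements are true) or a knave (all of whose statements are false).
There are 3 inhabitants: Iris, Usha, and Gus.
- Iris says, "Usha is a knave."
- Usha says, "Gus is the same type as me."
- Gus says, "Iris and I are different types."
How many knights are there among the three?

2

The unique consistent assignment is Iris=knave, Usha=knight, Gus=knight.
That has 2 knights.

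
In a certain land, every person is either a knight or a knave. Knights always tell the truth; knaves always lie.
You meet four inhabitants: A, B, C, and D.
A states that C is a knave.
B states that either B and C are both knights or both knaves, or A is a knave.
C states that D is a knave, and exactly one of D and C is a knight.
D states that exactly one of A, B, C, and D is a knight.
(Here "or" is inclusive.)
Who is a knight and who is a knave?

Suppose A is a knight. Then A's statement "C is a knave" would have to be true. Checking the 8 ways to assign the others, none is consistent with every speaker.
(For instance, with B=knight, C=knight, D=knave, A's claim "C is a knave" comes out false where it would need to be true.)
So A must be a knave, making "C is a knave" false. Taking A=knave, B=knight, C=knight, D=knave, each remaining statement checks out:
  B (knight): "either B and C are both knights or both knaves, or A is a knave" — true. ✓
  C (knight): "D is a knave, and exactly one of D and C is a knight" — true. ✓
  D (knave): "exactly one of A, B, C, and D is a knight" — false. ✓
This is the unique consistent assignment.

Knights: B and C. Knaves: A and D.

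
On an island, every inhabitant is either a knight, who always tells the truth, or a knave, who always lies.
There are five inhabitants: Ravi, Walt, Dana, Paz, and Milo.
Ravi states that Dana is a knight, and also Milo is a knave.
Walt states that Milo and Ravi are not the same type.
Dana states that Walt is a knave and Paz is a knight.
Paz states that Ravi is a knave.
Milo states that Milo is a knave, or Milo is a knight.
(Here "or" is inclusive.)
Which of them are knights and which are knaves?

Ravi is a knave, Walt is a knight, Dana is a knave, Paz is a knight, and Milo is a knight.

Ravi is a knave; "Dana is a knight, and also Milo is a knave" is false, as required.
As a knight, Walt's statement "Milo and Ravi are not the same type" should be True; it is.
Since Dana is a knave, "Walt is a knave and Paz is a knight" needs to be false, which holds.
Since Paz is a knight, "Ravi is a knave" needs to be True, which holds.
Milo (knight): "Milo is a knave, or Milo is a knight" — True. ✓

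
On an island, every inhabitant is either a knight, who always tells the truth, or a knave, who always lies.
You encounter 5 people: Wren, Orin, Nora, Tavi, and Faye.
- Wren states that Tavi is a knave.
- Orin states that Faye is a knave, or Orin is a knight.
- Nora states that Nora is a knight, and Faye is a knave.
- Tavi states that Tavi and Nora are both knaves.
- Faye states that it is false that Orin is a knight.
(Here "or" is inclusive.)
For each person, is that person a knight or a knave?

Suppose Wren is a knave. Then Wren's statement "Tavi is a knave" would have to be false. Checking the 16 ways to assign the others, none is consistent with every speaker.
(For instance, with Orin=knight, Nora=knight, Tavi=knave, Faye=knave, Wren's claim "Tavi is a knave" comes out true where it would need to be false.)
So Wren must be a knight, making "Tavi is a knave" true. Taking Wren=knight, Orin=knight, Nora=knight, Tavi=knave, Faye=knave, each remaining statement checks out:
  Orin (knight): "Faye is a knave, or Orin is a knight" — true. ✓
  Nora (knight): "Nora is a knight, and Faye is a knave" — true. ✓
  Tavi (knave): "Tavi and Nora are both knaves" — false. ✓
  Faye (knave): "it is false that Orin is a knight" — false. ✓
This is the unique consistent assignment.

Wren is a knight, Orin is a knight, Nora is a knight, Tavi is a knave, and Faye is a knave.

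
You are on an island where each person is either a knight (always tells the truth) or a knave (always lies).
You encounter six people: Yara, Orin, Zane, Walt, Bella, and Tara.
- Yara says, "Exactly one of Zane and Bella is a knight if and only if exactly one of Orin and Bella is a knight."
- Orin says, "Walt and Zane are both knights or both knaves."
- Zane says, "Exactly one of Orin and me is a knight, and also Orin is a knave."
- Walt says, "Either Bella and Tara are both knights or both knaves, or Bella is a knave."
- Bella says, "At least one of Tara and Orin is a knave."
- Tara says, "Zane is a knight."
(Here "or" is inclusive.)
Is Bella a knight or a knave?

Consistent assignments: {Yara=knave, Orin=knight, Zane=knave, Walt=knave, Bella=knight, Tara=knave}
In every consistent assignment, Bella is a knight.

Bella is a knight.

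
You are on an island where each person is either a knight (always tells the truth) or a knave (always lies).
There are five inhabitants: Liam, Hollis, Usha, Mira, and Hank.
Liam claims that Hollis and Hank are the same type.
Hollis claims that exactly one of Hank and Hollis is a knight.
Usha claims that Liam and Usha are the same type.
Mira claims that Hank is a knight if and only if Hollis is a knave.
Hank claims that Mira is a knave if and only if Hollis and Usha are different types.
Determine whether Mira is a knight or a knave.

Mira is a knave.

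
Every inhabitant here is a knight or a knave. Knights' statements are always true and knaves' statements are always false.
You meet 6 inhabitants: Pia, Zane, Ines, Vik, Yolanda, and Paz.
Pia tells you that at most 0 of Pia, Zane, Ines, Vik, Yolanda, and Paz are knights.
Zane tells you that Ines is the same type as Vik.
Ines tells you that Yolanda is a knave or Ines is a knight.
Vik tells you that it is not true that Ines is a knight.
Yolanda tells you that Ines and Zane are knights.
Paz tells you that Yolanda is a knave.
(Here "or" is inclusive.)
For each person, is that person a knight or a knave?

Pia is a knave, Zane is a knave, Ines is a knight, Vik is a knave, Yolanda is a knave, and Paz is a knight.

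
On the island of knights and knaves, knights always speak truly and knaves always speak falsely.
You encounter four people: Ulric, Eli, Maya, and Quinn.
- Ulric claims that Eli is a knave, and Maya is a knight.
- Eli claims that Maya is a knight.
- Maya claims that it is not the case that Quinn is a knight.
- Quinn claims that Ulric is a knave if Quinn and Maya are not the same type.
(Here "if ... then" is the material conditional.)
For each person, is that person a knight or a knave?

Knights: Quinn. Knaves: Ulric, Eli, and Maya.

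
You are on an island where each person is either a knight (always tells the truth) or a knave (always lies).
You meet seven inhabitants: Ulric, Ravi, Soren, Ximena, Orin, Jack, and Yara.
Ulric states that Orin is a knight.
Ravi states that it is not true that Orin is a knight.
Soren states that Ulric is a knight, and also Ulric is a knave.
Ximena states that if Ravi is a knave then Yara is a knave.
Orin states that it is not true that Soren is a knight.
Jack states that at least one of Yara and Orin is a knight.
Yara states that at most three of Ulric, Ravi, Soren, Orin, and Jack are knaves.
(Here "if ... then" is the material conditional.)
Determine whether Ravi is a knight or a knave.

Ravi is a knave.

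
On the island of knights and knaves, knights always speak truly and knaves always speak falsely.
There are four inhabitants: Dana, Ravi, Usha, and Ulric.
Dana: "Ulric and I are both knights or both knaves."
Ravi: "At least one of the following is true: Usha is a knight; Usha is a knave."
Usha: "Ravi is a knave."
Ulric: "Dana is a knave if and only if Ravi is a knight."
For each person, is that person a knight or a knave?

Dana is a knave, Ravi is a knight, Usha is a knave, and Ulric is a knight.

Dana (knave): "Ulric and I are both knights or both knaves" — false. ✓
Ravi is a knight, and the claim "at least one of the following is true: Usha is a knight; Usha is a knave" is indeed True.
Since Usha is a knave, "Ravi is a knave" needs to be false, which holds.
Ulric is a knight; "Dana is a knave if and only if Ravi is a knight" is True, as required.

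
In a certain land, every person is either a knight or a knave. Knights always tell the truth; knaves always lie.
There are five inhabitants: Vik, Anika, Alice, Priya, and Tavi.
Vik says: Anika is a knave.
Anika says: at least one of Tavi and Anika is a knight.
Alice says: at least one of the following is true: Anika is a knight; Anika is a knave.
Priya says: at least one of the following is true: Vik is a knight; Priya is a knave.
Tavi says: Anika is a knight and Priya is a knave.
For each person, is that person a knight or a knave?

Since Vik is a knight, "Anika is a knave" needs to be true, which holds.
Anika is a knave, and the claim "at least one of Tavi and Anika is a knight" is indeed False.
Alice is a knight, so "at least one of the following is true: Anika is a knight; Anika is a knave" must be true — and it is.
Priya is a knight, so "at least one of the following is true: Vik is a knight; Priya is a knave" must be true — and it is.
Tavi is a knave, and the claim "Anika is a knight and Priya is a knave" is indeed False.

Vik is a knight, Anika is a knave, Alice is a knight, Priya is a knight, and Tavi is a knave.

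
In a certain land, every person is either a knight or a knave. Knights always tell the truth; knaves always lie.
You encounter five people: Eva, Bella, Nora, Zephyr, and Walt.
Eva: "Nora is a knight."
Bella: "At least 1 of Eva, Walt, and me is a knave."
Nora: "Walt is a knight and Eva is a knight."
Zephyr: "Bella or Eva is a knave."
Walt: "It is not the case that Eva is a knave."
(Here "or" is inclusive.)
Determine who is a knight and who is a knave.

Suppose Eva is a knight. Then Eva's statement "Nora is a knight" would have to be true. Checking the 16 ways to assign the others, none is consistent with every speaker.
(For instance, with Bella=knight, Nora=knave, Zephyr=knight, Walt=knave, Eva's claim "Nora is a knight" comes out false where it would need to be true.)
So Eva must be a knave, making "Nora is a knight" false. Taking Eva=knave, Bella=knight, Nora=knave, Zephyr=knight, Walt=knave, each remaining statement checks out:
  Bella (knight): "at least 1 of Eva, Walt, and me is a knave" — true. ✓
  Nora (knave): "Walt is a knight and Eva is a knight" — false. ✓
  Zephyr (knight): "Bella or Eva is a knave" — true. ✓
  Walt (knave): "it is not the case that Eva is a knave" — false. ✓
This is the unique consistent assignment.

Knights: Bella and Zephyr. Knaves: Eva, Nora, and Walt.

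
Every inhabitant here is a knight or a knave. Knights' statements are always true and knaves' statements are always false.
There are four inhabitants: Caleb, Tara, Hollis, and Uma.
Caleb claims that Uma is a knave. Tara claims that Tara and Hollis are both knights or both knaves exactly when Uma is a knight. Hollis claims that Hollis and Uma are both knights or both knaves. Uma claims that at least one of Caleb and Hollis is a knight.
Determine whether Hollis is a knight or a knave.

Consistent assignments: {Caleb=knave, Tara=knight, Hollis=knight, Uma=knight}; {Caleb=knave, Tara=knave, Hollis=knight, Uma=knight}
In every consistent assignment, Hollis is a knight.

Hollis is a knight.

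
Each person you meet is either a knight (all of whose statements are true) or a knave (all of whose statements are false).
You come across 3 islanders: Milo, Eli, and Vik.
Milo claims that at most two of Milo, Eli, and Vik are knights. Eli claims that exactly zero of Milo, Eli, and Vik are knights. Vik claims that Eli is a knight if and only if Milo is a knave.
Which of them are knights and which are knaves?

Knights: Milo and Vik. Knaves: Eli.

Milo is a knight; "at most two of Milo, Eli, and Vik are knights" is true, as required.
Eli (knave): "exactly zero of Milo, Eli, and Vik are knights" — false. ✓
Vik is a knight, so "Eli is a knight if and only if Milo is a knave" must be true — and it is.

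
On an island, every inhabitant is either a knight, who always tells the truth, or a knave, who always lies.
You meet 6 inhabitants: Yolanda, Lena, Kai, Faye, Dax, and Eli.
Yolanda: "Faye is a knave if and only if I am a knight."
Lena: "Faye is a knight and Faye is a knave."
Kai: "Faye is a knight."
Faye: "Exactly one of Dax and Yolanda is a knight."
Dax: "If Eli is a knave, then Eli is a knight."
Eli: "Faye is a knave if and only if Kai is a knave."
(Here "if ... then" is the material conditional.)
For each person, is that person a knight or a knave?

As a knight, Yolanda's statement "Faye is a knave if and only if I am a knight" should be true; it is.
Lena is a knave; "Faye is a knight and Faye is a knave" is False, as required.
Kai is a knave, so "Faye is a knight" must be False — and it is.
Faye (knave): "exactly one of Dax and Yolanda is a knight" — False. ✓
Dax is a knight, so "if Eli is a knave, then Eli is a knight" must be true — and it is.
As a knight, Eli's statement "Faye is a knave if and only if Kai is a knave" should be true; it is.

Yolanda is a knight, Lena is a knave, Kai is a knave, Faye is a knave, Dax is a knight, and Eli is a knight.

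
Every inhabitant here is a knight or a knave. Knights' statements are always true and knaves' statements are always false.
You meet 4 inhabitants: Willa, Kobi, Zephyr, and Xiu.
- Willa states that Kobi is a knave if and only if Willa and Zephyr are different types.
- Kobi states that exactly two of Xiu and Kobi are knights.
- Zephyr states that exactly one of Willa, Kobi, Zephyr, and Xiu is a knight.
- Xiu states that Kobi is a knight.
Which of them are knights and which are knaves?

Knights: none. Knaves: Willa, Kobi, Zephyr, and Xiu.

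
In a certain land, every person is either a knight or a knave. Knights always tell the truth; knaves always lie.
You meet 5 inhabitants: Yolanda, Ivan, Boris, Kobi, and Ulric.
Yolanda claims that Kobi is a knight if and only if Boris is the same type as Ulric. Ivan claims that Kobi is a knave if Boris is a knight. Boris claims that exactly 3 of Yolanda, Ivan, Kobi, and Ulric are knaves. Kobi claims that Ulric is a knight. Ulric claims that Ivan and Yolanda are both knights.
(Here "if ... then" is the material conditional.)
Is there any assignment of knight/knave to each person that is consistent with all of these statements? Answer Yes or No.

No

Checking all 32 assignments, each has at least one speaker whose statement's truth value contradicts their type.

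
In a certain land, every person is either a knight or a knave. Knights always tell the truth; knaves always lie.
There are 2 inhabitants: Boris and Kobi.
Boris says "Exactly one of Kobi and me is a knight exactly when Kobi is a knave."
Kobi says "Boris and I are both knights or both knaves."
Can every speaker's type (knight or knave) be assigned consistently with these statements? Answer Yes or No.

Yes

One consistent assignment: Boris=knight, Kobi=knight.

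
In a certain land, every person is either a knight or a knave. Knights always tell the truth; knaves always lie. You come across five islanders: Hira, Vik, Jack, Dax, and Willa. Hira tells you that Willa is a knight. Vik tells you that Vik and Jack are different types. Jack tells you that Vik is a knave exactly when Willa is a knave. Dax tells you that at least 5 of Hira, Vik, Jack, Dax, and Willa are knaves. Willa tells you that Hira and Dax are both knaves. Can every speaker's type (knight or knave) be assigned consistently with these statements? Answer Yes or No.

No

Checking all 32 assignments, each has at least one speaker whose statement's truth value contradicts their type.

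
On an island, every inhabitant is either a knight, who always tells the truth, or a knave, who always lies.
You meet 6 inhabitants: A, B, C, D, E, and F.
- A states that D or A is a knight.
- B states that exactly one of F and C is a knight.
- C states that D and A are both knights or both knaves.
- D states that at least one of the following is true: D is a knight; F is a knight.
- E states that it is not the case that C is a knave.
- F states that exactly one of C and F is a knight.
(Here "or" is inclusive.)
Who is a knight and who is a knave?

Knights: A. Knaves: B, C, D, E, and F.

A (knight): "D or A is a knight" — True. ✓
B is a knave, so "exactly one of F and C is a knight" must be false — and it is.
C (knave): "D and A are both knights or both knaves" — false. ✓
D is a knave, and the claim "at least one of the following is true: D is a knight; F is a knight" is indeed false.
As a knave, E's statement "it is not the case that C is a knave" should be false; it is.
F (knave): "exactly one of C and F is a knight" — false. ✓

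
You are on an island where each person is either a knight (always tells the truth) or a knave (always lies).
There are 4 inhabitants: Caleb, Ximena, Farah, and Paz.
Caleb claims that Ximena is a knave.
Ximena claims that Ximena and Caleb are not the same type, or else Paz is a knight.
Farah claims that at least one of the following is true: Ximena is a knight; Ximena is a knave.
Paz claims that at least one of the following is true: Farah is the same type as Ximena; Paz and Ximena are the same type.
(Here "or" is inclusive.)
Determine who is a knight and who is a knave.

As a knave, Caleb's statement "Ximena is a knave" should be False; it is.
Ximena is a knight; "Ximena and Caleb are not the same type, or else Paz is a knight" is true, as required.
Farah (knight): "at least one of the following is true: Ximena is a knight; Ximena is a knave" — true. ✓
Since Paz is a knight, "at least one of the following is true: Farah is the same type as Ximena; Paz and Ximena are the same type" needs to be true, which holds.

Caleb is a knave, Ximena is a knight, Farah is a knight, and Paz is a knight.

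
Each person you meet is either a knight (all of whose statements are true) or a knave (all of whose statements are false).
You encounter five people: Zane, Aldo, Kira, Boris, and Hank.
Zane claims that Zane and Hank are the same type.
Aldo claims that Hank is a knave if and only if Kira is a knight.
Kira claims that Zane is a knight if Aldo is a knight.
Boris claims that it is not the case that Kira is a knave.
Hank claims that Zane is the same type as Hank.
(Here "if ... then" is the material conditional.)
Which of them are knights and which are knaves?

Suppose Zane is a knave. Then Zane's statement "Zane and Hank are the same type" would have to be false. Checking the 16 ways to assign the others, none is consistent with every speaker.
(For instance, with Aldo=knave, Kira=knight, Boris=knight, Hank=knight, Hank's claim "Zane is the same type as Hank" comes out false where it would need to be true.)
So Zane must be a knight, making "Zane and Hank are the same type" true. Taking Zane=knight, Aldo=knave, Kira=knight, Boris=knight, Hank=knight, each remaining statement checks out:
  Aldo (knave): "Hank is a knave if and only if Kira is a knight" — false. ✓
  Kira (knight): "Zane is a knight if Aldo is a knight" — true. ✓
  Boris (knight): "it is not the case that Kira is a knave" — true. ✓
  Hank (knight): "Zane is the same type as Hank" — true. ✓
This is the unique consistent assignment.

Zane is a knight, Aldo is a knave, Kira is a knight, Boris is a knight, and Hank is a knight.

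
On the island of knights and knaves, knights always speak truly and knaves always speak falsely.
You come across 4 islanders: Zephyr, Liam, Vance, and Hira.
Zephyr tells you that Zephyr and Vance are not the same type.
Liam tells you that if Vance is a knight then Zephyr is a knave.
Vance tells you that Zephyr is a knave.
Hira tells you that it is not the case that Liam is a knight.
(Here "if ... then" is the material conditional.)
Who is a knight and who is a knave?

Zephyr is a knight, Liam is a knight, Vance is a knave, and Hira is a knave.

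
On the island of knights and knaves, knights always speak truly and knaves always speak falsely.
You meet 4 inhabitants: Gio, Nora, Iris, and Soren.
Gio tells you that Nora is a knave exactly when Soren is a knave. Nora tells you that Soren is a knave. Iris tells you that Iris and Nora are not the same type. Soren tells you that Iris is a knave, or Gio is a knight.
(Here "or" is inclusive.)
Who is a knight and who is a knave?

Suppose Gio is a knight. Then Gio's statement "Nora is a knave exactly when Soren is a knave" would have to be true. Checking the 8 ways to assign the others, none is consistent with every speaker.
(For instance, with Nora=knave, Iris=knave, Soren=knight, Gio's claim "Nora is a knave exactly when Soren is a knave" comes out false where it would need to be true.)
So Gio must be a knave, making "Nora is a knave exactly when Soren is a knave" false. Taking Gio=knave, Nora=knave, Iris=knave, Soren=knight, each remaining statement checks out:
  Nora (knave): "Soren is a knave" — false. ✓
  Iris (knave): "Iris and Nora are not the same type" — false. ✓
  Soren (knight): "Iris is a knave, or Gio is a knight" — true. ✓
This is the unique consistent assignment.

Knights: Soren. Knaves: Gio, Nora, and Iris.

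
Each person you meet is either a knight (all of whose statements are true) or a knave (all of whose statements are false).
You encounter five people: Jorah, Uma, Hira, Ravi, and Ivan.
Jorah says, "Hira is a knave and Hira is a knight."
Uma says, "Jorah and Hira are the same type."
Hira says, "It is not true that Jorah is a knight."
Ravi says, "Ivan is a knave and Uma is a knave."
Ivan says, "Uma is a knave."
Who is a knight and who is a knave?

Jorah is a knave, Uma is a knave, Hira is a knight, Ravi is a knave, and Ivan is a knight.

Jorah is a knave; "Hira is a knave and Hira is a knight" is false, as required.
Since Uma is a knave, "Jorah and Hira are the same type" needs to be false, which holds.
As a knight, Hira's statement "it is not true that Jorah is a knight" should be True; it is.
Ravi is a knave; "Ivan is a knave and Uma is a knave" is false, as required.
Ivan (knight): "Uma is a knave" — True. ✓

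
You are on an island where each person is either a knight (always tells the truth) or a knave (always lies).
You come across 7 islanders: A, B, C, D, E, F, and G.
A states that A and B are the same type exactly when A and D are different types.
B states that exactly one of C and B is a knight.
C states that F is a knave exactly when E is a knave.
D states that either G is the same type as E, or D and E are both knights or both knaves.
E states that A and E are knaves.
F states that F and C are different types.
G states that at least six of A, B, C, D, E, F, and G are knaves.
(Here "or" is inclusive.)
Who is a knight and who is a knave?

As a knight, A's statement "A and B are the same type exactly when A and D are different types" should be True; it is.
B is a knave, so "exactly one of C and B is a knight" must be False — and it is.
As a knave, C's statement "F is a knave exactly when E is a knave" should be False; it is.
D is a knight; "either G is the same type as E, or D and E are both knights or both knaves" is True, as required.
E is a knave; "A and E are knaves" is False, as required.
Since F is a knight, "F and C are different types" needs to be True, which holds.
As a knave, G's statement "at least six of A, B, C, D, E, F, and G are knaves" should be False; it is.

Knights: A, D, and F. Knaves: B, C, E, and G.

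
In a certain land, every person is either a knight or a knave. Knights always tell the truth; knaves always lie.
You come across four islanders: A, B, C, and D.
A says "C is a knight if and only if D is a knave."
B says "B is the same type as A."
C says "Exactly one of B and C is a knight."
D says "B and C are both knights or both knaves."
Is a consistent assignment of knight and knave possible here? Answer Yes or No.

Yes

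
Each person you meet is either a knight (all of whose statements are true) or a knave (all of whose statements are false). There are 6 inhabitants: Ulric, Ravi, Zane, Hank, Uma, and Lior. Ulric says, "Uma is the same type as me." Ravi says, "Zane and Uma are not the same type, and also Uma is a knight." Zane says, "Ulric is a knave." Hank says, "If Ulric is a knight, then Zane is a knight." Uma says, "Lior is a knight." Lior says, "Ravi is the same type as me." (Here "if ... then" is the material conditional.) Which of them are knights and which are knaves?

Knights: Ulric, Ravi, Uma, and Lior. Knaves: Zane and Hank.

Since Ulric is a knight, "Uma is the same type as me" needs to be true, which holds.
Ravi is a knight; "Zane and Uma are not the same type, and also Uma is a knight" is true, as required.
As a knave, Zane's statement "Ulric is a knave" should be False; it is.
Hank is a knave, so "if Ulric is a knight, then Zane is a knight" must be False — and it is.
Uma (knight): "Lior is a knight" — true. ✓
Lior is a knight, so "Ravi is the same type as me" must be true — and it is.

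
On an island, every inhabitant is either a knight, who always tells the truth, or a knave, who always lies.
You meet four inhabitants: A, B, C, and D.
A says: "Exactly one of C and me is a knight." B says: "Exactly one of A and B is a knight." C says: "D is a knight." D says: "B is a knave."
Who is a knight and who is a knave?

Suppose A is a knight. Then A's statement "exactly one of C and me is a knight" would have to be true. Checking the 8 ways to assign the others, none is consistent with every speaker.
(For instance, with B=knight, C=knave, D=knave, B's claim "exactly one of A and B is a knight" comes out false where it would need to be true.)
So A must be a knave, making "exactly one of C and me is a knight" false. Taking A=knave, B=knight, C=knave, D=knave, each remaining statement checks out:
  B (knight): "exactly one of A and B is a knight" — true. ✓
  C (knave): "D is a knight" — false. ✓
  D (knave): "B is a knave" — false. ✓
This is the unique consistent assignment.

Knights: B. Knaves: A, C, and D.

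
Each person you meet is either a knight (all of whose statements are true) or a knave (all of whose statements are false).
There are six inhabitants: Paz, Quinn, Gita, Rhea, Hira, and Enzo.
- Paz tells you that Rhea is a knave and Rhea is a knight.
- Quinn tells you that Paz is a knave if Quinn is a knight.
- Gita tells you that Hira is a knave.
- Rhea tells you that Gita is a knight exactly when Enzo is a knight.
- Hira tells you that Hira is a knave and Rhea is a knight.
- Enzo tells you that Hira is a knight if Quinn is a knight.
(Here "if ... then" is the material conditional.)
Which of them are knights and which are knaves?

Paz is a knave, and the claim "Rhea is a knave and Rhea is a knight" is indeed False.
Quinn is a knight; "Paz is a knave if Quinn is a knight" is true, as required.
Since Gita is a knight, "Hira is a knave" needs to be true, which holds.
Rhea is a knave; "Gita is a knight exactly when Enzo is a knight" is False, as required.
Hira (knave): "Hira is a knave and Rhea is a knight" — False. ✓
Enzo is a knave, so "Hira is a knight if Quinn is a knight" must be False — and it is.

Knights: Quinn and Gita. Knaves: Paz, Rhea, Hira, and Enzo.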